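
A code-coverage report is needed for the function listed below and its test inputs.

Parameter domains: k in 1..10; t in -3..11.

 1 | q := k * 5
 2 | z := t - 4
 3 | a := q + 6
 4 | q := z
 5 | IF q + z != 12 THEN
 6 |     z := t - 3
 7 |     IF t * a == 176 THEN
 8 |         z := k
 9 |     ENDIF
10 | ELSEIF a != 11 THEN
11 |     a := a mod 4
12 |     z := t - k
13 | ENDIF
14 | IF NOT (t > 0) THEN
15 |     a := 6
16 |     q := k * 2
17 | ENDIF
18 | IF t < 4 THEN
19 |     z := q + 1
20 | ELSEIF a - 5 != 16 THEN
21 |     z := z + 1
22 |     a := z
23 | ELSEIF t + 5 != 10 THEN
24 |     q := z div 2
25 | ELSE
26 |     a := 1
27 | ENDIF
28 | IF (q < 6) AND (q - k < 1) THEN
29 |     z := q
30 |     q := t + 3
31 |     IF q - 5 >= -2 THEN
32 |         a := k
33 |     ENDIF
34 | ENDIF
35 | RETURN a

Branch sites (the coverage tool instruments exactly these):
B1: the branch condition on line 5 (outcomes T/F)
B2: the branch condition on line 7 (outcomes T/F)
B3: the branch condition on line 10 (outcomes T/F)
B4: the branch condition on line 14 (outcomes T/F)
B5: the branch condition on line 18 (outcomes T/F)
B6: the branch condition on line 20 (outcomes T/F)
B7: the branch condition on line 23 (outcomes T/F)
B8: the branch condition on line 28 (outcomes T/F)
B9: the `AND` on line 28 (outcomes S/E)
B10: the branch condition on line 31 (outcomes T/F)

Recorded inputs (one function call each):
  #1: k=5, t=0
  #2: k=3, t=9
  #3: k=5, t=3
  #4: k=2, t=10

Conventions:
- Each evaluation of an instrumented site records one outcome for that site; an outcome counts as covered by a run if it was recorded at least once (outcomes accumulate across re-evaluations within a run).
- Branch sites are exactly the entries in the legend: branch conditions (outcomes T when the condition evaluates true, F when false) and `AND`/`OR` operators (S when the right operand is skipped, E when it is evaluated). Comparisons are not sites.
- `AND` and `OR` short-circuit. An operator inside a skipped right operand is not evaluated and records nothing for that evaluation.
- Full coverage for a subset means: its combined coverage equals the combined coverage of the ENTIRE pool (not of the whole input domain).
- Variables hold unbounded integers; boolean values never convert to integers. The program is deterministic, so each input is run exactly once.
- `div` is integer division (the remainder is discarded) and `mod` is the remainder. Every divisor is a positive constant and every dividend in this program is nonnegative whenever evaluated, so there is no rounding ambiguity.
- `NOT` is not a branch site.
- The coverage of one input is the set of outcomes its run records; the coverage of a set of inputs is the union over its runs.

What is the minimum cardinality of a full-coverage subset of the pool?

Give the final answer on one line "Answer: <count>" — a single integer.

test 1 (k=5, t=0) fires B1->T, B2->F, B4->T, B5->T, B9->S, B8->F; hits B1=T, B2=F, B4=T, B5=T, B8=F, B9=S
test 2 (k=3, t=9) fires B1->T, B2->F, B4->F, B5->F, B6->F, B7->T, B9->E, B8->T, B10->T; hits B1=T, B2=F, B4=F, B5=F, B6=F, B7=T, B8=T, B9=E, B10=T
test 3 (k=5, t=3) fires B1->T, B2->F, B4->F, B5->T, B9->E, B8->T, B10->T; hits B1=T, B2=F, B4=F, B5=T, B8=T, B9=E, B10=T
test 4 (k=2, t=10) fires B1->F, B3->T, B4->F, B5->F, B6->T, B9->S, B8->F; hits B1=F, B3=T, B4=F, B5=F, B6=T, B8=F, B9=S
union over all inputs: B1=T, B1=F, B2=F, B3=T, B4=T, B4=F, B5=T, B5=F, B6=T, B6=F, B7=T, B8=T, B8=F, B9=S, B9=E, B10=T (16 outcomes)
no size-1 subset reaches all 16 outcomes (best union: 9/16)
no size-2 subset reaches all 16 outcomes (best union: 14/16)
inputs {1, 2, 4} (size 3) cover everything; no size-3 subset with a lexicographically smaller index list covers all 16

Answer: 3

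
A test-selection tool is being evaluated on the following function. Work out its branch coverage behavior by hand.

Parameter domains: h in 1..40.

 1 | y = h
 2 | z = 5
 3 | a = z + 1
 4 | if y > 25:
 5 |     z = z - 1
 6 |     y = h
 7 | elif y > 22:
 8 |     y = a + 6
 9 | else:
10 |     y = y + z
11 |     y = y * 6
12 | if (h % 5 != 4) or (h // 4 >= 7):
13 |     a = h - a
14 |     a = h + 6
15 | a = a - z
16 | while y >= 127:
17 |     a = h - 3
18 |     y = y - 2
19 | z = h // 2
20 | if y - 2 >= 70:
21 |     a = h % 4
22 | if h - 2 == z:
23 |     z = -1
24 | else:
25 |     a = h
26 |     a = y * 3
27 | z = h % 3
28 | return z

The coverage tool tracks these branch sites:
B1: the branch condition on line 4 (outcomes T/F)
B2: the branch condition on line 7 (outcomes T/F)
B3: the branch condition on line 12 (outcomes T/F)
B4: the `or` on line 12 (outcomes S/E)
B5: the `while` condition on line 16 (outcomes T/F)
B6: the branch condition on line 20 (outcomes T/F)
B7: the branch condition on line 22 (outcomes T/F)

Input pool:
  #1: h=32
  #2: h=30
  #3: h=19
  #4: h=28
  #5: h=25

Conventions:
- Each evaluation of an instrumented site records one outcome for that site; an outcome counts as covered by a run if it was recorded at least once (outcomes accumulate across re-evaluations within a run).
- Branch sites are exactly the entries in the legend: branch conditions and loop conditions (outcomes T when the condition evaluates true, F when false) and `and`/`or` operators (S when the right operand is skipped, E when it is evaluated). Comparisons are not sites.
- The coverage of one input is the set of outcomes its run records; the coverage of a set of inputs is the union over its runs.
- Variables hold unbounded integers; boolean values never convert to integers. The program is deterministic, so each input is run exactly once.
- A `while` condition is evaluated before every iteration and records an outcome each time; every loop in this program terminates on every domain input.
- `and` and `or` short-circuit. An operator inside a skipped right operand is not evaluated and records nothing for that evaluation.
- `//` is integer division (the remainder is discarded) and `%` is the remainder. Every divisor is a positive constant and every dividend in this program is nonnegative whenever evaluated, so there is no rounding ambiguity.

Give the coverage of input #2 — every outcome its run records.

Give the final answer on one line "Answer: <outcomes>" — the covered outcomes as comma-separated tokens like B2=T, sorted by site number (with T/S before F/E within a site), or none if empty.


Simulating input #2 (h=30) step by step:
  B1->T, B4->S, B3->T, B5->F, B6->F, B7->F
deduplicating events, the covered set is: B1=T, B3=T, B4=S, B5=F, B6=F, B7=F
Answer: B1=T, B3=T, B4=S, B5=F, B6=F, B7=F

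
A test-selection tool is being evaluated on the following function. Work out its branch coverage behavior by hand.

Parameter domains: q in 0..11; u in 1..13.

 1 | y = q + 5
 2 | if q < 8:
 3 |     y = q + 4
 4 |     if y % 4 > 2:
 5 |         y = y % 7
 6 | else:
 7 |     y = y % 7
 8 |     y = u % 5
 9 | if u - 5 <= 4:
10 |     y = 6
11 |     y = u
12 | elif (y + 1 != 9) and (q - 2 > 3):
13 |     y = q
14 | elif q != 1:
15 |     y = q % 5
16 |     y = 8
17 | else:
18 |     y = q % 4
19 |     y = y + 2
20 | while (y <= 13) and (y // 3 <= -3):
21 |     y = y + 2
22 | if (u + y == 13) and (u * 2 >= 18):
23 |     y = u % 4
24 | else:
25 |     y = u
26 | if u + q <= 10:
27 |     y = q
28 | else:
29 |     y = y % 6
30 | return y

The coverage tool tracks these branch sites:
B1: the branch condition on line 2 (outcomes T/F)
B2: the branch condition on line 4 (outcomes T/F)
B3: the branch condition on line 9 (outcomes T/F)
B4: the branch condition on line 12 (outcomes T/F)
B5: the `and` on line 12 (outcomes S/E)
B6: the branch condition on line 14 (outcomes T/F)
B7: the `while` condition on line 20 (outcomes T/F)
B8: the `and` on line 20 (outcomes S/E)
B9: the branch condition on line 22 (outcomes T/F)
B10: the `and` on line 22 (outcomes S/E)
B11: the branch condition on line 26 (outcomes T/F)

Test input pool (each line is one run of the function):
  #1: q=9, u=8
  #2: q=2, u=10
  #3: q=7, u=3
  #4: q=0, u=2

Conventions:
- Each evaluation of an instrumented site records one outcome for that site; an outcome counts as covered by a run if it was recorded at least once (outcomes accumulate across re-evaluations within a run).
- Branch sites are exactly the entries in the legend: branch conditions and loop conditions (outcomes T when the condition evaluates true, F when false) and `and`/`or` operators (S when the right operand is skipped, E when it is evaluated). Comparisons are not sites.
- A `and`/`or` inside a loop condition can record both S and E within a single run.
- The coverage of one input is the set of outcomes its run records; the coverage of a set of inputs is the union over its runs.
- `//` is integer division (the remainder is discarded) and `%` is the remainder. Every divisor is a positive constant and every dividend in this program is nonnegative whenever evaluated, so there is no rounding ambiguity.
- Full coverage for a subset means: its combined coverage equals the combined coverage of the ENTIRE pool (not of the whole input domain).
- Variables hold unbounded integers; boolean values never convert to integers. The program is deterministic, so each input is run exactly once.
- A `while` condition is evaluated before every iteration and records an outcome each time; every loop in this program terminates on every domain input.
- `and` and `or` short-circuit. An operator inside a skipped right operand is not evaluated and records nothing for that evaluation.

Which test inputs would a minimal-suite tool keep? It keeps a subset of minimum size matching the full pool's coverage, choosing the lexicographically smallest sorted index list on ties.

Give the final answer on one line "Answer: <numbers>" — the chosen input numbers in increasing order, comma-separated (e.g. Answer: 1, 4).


#1 (q=9, u=8) -> B1->F, B3->T, B8->E, B7->F, B10->S, B9->F, B11->F; covered: B1=F, B3=T, B7=F, B8=E, B9=F, B10=S, B11=F
#2 (q=2, u=10) -> B1->T, B2->F, B3->F, B5->E, B4->F, B6->T, B8->E, B7->F, B10->S, B9->F, B11->F; covered: B1=T, B2=F, B3=F, B4=F, B5=E, B6=T, B7=F, B8=E, B9=F, B10=S, B11=F
#3 (q=7, u=3) -> B1->T, B2->T, B3->T, B8->E, B7->F, B10->S, B9->F, B11->T; covered: B1=T, B2=T, B3=T, B7=F, B8=E, B9=F, B10=S, B11=T
#4 (q=0, u=2) -> B1->T, B2->F, B3->T, B8->E, B7->F, B10->S, B9->F, B11->T; covered: B1=T, B2=F, B3=T, B7=F, B8=E, B9=F, B10=S, B11=T
together the pool reaches 15 outcomes: B1=T, B1=F, B2=T, B2=F, B3=T, B3=F, B4=F, B5=E, B6=T, B7=F, B8=E, B9=F, B10=S, B11=T, B11=F
size 1 is not enough: best union over all size-1 subsets is 11/15
size 2 is not enough: best union over all size-2 subsets is 14/15
at size 3, {1, 2, 3} reaches all 15 outcomes; every lexicographically earlier size-3 subset fails
Answer: 1, 2, 3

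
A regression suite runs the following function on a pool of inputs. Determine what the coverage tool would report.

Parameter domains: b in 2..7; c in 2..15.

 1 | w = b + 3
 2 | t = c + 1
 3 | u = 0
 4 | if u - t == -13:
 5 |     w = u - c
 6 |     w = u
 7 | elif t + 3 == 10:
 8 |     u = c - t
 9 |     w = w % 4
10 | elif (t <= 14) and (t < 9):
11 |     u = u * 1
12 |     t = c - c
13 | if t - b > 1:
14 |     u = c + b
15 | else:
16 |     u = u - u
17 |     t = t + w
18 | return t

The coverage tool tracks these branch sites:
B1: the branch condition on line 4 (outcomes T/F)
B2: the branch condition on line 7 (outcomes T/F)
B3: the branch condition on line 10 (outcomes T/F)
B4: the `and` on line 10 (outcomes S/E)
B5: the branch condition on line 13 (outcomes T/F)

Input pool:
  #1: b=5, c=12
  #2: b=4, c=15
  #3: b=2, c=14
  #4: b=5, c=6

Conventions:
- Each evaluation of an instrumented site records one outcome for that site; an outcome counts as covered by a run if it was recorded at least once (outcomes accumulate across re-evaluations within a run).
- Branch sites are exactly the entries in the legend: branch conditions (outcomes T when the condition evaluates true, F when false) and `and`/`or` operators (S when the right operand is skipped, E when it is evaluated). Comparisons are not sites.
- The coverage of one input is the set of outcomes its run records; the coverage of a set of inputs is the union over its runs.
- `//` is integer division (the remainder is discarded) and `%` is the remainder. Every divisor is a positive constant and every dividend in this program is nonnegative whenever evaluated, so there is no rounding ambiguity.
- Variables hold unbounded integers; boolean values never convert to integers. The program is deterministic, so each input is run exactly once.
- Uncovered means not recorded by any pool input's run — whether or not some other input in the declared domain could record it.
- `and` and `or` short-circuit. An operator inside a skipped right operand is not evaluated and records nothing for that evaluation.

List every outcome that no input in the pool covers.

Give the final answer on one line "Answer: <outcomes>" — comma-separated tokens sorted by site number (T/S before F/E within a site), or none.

test 1 (b=5, c=12) fires B1->T, B5->T; hits B1=T, B5=T
test 2 (b=4, c=15) fires B1->F, B2->F, B4->S, B3->F, B5->T; hits B1=F, B2=F, B3=F, B4=S, B5=T
test 3 (b=2, c=14) fires B1->F, B2->F, B4->S, B3->F, B5->T; hits B1=F, B2=F, B3=F, B4=S, B5=T
test 4 (b=5, c=6) fires B1->F, B2->T, B5->T; hits B1=F, B2=T, B5=T
union over the pool: B1=T, B1=F, B2=T, B2=F, B3=F, B4=S, B5=T
uncovered (3 of 10): B3=T, B4=E, B5=F

Answer: B3=T, B4=E, B5=F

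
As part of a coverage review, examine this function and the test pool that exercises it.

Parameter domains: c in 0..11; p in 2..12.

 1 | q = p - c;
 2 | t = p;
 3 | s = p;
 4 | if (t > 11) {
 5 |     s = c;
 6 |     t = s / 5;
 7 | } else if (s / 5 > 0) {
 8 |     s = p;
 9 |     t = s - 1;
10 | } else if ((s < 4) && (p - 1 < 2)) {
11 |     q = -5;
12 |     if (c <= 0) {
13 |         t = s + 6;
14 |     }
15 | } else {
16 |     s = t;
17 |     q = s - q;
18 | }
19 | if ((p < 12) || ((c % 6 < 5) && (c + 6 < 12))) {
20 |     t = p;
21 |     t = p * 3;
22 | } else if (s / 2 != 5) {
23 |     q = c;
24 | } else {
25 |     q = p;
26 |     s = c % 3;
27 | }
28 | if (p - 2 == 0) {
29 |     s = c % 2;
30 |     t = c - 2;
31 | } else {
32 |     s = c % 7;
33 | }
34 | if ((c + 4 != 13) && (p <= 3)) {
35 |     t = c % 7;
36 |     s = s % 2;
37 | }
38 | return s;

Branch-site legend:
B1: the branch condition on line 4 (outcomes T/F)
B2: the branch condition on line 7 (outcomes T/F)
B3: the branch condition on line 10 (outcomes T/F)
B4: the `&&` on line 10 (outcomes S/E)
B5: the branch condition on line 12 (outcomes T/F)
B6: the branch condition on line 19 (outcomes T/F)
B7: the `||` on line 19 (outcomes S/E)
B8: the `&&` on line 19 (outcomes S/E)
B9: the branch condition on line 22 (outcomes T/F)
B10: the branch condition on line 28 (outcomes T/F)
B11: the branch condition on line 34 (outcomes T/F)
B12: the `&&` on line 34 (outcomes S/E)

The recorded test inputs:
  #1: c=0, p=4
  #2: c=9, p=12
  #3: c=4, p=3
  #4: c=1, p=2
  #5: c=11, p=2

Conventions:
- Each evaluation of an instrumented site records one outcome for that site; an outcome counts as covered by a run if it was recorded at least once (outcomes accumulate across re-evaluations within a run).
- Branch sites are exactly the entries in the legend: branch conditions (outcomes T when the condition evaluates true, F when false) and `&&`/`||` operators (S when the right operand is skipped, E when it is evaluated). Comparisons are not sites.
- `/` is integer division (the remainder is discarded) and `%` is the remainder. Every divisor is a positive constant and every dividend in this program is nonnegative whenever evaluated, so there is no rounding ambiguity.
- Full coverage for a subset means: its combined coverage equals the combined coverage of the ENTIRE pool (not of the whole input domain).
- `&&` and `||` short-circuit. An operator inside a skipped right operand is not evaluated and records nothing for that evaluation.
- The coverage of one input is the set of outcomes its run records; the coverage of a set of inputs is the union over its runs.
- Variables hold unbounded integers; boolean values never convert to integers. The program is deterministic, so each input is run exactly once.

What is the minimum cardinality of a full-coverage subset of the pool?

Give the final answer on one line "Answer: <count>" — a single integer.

input #1, c=0, p=4: outcomes B1=F, B2=F, B3=F, B4=S, B6=T, B7=S, B10=F, B11=F, B12=E
input #2, c=9, p=12: outcomes B1=T, B6=F, B7=E, B8=E, B9=T, B10=F, B11=F, B12=S
input #3, c=4, p=3: outcomes B1=F, B2=F, B3=F, B4=E, B6=T, B7=S, B10=F, B11=T, B12=E
input #4, c=1, p=2: outcomes B1=F, B2=F, B3=T, B4=E, B5=F, B6=T, B7=S, B10=T, B11=T, B12=E
input #5, c=11, p=2: outcomes B1=F, B2=F, B3=T, B4=E, B5=F, B6=T, B7=S, B10=T, B11=T, B12=E
the full pool covers 20 outcomes: B1=T, B1=F, B2=F, B3=T, B3=F, B4=S, B4=E, B5=F, B6=T, B6=F, B7=S, B7=E, B8=E, B9=T, B10=T, B10=F, B11=T, B11=F, B12=S, B12=E
size 1 is not enough: best union over all size-1 subsets is 10/20
size 2 is not enough: best union over all size-2 subsets is 18/20
at size 3, {1, 2, 4} reaches all 20 outcomes; every lexicographically earlier size-3 subset fails

Answer: 3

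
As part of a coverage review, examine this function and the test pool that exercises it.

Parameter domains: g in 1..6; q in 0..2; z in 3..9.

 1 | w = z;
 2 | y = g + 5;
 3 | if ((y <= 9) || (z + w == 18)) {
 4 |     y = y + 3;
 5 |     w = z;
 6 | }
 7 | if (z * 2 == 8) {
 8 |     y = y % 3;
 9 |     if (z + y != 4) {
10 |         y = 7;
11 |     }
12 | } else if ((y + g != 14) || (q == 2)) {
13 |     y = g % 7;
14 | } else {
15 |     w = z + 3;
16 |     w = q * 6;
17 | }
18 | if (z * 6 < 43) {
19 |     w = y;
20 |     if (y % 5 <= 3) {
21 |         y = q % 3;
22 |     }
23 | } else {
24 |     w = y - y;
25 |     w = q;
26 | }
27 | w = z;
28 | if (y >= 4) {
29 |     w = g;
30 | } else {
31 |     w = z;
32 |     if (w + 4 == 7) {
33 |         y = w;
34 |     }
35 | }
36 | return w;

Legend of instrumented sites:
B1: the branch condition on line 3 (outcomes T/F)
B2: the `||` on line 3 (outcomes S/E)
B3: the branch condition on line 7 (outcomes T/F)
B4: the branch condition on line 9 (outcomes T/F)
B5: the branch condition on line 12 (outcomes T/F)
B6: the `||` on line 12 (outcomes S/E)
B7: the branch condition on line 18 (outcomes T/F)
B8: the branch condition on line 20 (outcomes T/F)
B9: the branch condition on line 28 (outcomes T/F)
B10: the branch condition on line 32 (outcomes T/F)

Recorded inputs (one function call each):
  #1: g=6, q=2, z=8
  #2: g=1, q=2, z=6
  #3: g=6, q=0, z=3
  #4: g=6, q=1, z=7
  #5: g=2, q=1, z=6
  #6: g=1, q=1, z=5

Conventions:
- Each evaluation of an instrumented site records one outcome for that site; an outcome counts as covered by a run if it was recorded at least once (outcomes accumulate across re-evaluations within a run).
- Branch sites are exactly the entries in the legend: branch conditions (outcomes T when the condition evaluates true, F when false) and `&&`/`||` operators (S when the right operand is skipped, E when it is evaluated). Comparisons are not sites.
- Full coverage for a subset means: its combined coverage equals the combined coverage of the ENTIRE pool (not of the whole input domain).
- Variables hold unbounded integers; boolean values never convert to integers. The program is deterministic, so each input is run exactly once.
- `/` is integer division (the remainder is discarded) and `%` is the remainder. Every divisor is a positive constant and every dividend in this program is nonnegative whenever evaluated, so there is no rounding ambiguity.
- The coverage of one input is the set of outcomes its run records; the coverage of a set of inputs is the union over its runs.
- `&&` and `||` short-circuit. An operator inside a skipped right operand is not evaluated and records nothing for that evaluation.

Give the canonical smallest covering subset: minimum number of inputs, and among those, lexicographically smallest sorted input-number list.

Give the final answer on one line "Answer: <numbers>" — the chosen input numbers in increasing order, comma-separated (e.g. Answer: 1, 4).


input #1 (g=6, q=2, z=8): covers B1=F, B2=E, B3=F, B5=T, B6=S, B7=F, B9=T
input #2 (g=1, q=2, z=6): covers B1=T, B2=S, B3=F, B5=T, B6=S, B7=T, B8=T, B9=F, B10=F
input #3 (g=6, q=0, z=3): covers B1=F, B2=E, B3=F, B5=T, B6=S, B7=T, B8=T, B9=F, B10=T
input #4 (g=6, q=1, z=7): covers B1=F, B2=E, B3=F, B5=T, B6=S, B7=T, B8=T, B9=F, B10=F
input #5 (g=2, q=1, z=6): covers B1=T, B2=S, B3=F, B5=T, B6=S, B7=T, B8=T, B9=F, B10=F
input #6 (g=1, q=1, z=5): covers B1=T, B2=S, B3=F, B5=T, B6=S, B7=T, B8=T, B9=F, B10=F
union over all inputs: B1=T, B1=F, B2=S, B2=E, B3=F, B5=T, B6=S, B7=T, B7=F, B8=T, B9=T, B9=F, B10=T, B10=F (14 outcomes)
checked all size-1 subsets: none covers 14 outcomes (max 9/14)
checked all size-2 subsets: none covers 14 outcomes (max 13/14)
at size 3, {1, 2, 3} reaches all 14 outcomes; every lexicographically earlier size-3 subset fails
Answer: 1, 2, 3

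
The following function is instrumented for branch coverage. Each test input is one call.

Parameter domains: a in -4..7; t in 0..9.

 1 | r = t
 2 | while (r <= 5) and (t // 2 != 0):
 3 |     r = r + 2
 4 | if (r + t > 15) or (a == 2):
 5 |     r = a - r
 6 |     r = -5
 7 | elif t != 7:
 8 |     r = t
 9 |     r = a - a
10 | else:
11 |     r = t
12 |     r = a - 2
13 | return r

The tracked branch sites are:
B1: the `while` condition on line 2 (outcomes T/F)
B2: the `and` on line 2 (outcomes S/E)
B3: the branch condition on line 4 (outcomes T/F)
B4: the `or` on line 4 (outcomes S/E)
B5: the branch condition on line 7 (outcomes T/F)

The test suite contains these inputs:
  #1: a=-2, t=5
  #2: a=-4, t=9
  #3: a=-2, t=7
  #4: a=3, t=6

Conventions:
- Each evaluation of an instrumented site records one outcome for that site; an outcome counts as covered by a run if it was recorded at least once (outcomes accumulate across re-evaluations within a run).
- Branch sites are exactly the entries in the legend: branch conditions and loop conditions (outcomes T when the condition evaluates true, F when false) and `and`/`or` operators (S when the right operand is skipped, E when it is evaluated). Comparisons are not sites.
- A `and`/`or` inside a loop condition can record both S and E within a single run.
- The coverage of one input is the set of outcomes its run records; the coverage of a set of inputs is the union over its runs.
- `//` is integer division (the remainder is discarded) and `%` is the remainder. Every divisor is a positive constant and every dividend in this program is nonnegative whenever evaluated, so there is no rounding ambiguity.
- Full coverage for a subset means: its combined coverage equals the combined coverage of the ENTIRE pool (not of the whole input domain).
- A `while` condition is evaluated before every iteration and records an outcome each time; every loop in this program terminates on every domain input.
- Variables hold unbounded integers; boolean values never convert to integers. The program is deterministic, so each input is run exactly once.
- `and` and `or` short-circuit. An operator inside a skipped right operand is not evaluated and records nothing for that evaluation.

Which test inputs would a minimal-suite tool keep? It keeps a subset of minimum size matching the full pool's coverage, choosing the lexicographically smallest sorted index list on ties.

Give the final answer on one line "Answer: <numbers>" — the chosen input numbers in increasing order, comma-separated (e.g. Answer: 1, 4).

input #1 (a=-2, t=5): covers B1=T, B1=F, B2=S, B2=E, B3=F, B4=E, B5=T
input #2 (a=-4, t=9): covers B1=F, B2=S, B3=T, B4=S
input #3 (a=-2, t=7): covers B1=F, B2=S, B3=F, B4=E, B5=F
input #4 (a=3, t=6): covers B1=F, B2=S, B3=F, B4=E, B5=T
pool-wide coverage (10 outcomes): B1=T, B1=F, B2=S, B2=E, B3=T, B3=F, B4=S, B4=E, B5=T, B5=F
every size-1 subset falls short of the 10 outcomes (best: 7/10)
every size-2 subset falls short of the 10 outcomes (best: 9/10)
at size 3, {1, 2, 3} reaches all 10 outcomes; every lexicographically earlier size-3 subset fails

Answer: 1, 2, 3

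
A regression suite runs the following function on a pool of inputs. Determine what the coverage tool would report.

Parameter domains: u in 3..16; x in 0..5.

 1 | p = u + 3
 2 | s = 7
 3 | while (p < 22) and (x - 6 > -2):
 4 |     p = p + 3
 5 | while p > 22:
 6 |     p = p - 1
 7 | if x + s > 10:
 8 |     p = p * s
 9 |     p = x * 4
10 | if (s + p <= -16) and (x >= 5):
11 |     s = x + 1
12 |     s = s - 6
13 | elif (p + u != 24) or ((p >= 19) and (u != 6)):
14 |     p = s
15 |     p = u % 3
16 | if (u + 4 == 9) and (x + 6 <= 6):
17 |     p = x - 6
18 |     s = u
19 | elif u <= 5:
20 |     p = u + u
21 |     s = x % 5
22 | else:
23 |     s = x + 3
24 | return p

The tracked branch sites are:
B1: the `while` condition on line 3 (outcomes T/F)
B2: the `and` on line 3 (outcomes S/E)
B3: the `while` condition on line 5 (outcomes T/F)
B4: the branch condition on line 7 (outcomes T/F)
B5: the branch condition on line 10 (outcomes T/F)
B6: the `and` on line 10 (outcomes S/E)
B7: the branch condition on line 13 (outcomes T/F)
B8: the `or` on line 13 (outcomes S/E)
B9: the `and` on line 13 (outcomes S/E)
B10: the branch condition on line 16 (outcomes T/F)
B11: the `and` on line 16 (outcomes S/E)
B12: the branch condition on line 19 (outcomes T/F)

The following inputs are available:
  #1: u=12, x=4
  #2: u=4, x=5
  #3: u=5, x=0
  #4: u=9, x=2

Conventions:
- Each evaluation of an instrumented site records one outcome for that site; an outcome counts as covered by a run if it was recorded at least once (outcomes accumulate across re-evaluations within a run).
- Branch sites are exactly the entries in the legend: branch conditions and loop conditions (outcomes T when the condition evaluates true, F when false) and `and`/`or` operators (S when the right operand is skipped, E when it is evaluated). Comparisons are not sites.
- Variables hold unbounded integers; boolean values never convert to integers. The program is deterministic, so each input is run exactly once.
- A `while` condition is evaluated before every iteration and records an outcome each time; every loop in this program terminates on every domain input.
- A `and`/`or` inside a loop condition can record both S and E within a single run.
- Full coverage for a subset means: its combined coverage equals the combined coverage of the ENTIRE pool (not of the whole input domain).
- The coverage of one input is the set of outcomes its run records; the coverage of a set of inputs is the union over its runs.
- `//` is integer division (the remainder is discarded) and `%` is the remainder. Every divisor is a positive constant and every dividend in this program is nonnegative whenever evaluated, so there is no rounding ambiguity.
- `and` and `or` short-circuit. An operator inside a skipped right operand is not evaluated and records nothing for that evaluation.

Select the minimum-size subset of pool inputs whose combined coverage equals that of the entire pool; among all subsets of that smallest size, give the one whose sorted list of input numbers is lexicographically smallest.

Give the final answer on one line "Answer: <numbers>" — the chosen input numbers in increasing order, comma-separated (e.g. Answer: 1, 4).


#1 (u=12, x=4) -> covered: B1=F, B2=E, B3=F, B4=T, B5=F, B6=S, B7=T, B8=S, B10=F, B11=S, B12=F
#2 (u=4, x=5) -> covered: B1=T, B1=F, B2=S, B2=E, B3=F, B4=T, B5=F, B6=S, B7=T, B8=E, B9=E, B10=F, B11=S, B12=T
#3 (u=5, x=0) -> covered: B1=F, B2=E, B3=F, B4=F, B5=F, B6=S, B7=T, B8=S, B10=T, B11=E
#4 (u=9, x=2) -> covered: B1=F, B2=E, B3=F, B4=F, B5=F, B6=S, B7=T, B8=S, B10=F, B11=S, B12=F
together the pool reaches 19 outcomes: B1=T, B1=F, B2=S, B2=E, B3=F, B4=T, B4=F, B5=F, B6=S, B7=T, B8=S, B8=E, B9=E, B10=T, B10=F, B11=S, B11=E, B12=T, B12=F
checked all size-1 subsets: none covers 19 outcomes (max 14/19)
checked all size-2 subsets: none covers 19 outcomes (max 18/19)
inputs {1, 2, 3} (size 3) cover everything; no size-3 subset with a lexicographically smaller index list covers all 19
Answer: 1, 2, 3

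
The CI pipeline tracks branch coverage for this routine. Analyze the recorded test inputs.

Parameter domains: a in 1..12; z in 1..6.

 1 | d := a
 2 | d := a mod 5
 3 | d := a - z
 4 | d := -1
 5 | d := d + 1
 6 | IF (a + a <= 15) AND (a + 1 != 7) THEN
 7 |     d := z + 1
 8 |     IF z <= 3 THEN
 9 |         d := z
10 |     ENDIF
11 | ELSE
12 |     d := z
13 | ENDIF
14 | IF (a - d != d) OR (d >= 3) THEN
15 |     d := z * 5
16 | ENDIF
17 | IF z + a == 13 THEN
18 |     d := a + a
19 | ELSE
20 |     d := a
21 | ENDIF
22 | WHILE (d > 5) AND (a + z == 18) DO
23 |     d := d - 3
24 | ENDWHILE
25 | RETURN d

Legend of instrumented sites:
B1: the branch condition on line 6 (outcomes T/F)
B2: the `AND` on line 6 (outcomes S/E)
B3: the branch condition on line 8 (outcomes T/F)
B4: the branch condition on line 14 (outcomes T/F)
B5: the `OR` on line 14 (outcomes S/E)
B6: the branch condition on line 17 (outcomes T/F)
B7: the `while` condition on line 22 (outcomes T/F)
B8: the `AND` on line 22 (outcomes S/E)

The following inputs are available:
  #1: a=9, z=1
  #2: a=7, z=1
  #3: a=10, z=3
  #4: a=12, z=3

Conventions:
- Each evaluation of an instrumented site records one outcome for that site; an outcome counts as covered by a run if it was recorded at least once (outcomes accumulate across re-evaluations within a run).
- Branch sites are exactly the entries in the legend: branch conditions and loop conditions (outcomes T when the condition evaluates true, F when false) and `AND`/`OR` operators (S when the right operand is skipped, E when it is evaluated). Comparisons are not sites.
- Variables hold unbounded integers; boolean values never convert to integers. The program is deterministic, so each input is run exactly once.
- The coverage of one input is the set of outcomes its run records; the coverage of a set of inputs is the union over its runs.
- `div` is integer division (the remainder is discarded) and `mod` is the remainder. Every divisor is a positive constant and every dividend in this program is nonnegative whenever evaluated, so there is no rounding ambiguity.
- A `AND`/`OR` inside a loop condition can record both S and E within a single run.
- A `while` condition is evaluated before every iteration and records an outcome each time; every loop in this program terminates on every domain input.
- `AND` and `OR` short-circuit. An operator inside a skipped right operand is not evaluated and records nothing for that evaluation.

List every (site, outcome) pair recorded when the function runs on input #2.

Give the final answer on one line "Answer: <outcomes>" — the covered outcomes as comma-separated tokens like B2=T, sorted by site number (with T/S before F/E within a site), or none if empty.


Tracing the run of input #2 (a=7, z=1):
  B2->E, B1->T, B3->T, B5->S, B4->T, B6->F, B8->E, B7->F
distinct outcomes covered: B1=T, B2=E, B3=T, B4=T, B5=S, B6=F, B7=F, B8=E
Answer: B1=T, B2=E, B3=T, B4=T, B5=S, B6=F, B7=F, B8=E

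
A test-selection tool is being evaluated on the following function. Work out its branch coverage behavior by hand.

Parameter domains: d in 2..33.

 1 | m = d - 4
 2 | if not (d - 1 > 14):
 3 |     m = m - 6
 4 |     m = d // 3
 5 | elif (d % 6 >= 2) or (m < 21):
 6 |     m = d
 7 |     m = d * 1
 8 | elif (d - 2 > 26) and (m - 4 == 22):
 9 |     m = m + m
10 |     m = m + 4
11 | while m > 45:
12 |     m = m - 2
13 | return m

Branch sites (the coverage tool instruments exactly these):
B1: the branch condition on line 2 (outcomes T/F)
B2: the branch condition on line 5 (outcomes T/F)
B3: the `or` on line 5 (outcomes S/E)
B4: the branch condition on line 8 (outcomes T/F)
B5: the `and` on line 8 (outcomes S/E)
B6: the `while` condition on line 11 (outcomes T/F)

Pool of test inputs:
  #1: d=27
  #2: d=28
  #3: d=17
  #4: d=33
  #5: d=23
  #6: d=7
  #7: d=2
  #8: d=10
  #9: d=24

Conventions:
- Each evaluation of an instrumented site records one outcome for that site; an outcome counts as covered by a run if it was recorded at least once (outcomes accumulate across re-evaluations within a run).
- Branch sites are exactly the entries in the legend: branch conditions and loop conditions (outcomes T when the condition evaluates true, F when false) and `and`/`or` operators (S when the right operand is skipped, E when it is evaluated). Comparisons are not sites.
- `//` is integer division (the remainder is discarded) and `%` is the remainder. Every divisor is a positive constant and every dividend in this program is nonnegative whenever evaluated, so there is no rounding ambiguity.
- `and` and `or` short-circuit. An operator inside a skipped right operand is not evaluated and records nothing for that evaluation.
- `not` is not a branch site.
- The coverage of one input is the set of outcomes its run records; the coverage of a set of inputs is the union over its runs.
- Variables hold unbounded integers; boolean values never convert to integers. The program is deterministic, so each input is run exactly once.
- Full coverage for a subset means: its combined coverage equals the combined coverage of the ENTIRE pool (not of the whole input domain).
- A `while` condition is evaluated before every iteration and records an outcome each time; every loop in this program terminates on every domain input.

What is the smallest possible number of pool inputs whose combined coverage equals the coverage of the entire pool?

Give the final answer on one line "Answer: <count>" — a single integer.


run #1 (d=27) runs B1->F, B3->S, B2->T, B6->F; records B1=F, B2=T, B3=S, B6=F
run #2 (d=28) runs B1->F, B3->S, B2->T, B6->F; records B1=F, B2=T, B3=S, B6=F
run #3 (d=17) runs B1->F, B3->S, B2->T, B6->F; records B1=F, B2=T, B3=S, B6=F
run #4 (d=33) runs B1->F, B3->S, B2->T, B6->F; records B1=F, B2=T, B3=S, B6=F
run #5 (d=23) runs B1->F, B3->S, B2->T, B6->F; records B1=F, B2=T, B3=S, B6=F
run #6 (d=7) runs B1->T, B6->F; records B1=T, B6=F
run #7 (d=2) runs B1->T, B6->F; records B1=T, B6=F
run #8 (d=10) runs B1->T, B6->F; records B1=T, B6=F
run #9 (d=24) runs B1->F, B3->E, B2->T, B6->F; records B1=F, B2=T, B3=E, B6=F
together the pool reaches 6 outcomes: B1=T, B1=F, B2=T, B3=S, B3=E, B6=F
every size-1 subset falls short of the 6 outcomes (best: 4/6)
every size-2 subset falls short of the 6 outcomes (best: 5/6)
size 3: inputs {1, 6, 9} cover all 6 outcomes, and no lexicographically smaller subset of this size does
Answer: 3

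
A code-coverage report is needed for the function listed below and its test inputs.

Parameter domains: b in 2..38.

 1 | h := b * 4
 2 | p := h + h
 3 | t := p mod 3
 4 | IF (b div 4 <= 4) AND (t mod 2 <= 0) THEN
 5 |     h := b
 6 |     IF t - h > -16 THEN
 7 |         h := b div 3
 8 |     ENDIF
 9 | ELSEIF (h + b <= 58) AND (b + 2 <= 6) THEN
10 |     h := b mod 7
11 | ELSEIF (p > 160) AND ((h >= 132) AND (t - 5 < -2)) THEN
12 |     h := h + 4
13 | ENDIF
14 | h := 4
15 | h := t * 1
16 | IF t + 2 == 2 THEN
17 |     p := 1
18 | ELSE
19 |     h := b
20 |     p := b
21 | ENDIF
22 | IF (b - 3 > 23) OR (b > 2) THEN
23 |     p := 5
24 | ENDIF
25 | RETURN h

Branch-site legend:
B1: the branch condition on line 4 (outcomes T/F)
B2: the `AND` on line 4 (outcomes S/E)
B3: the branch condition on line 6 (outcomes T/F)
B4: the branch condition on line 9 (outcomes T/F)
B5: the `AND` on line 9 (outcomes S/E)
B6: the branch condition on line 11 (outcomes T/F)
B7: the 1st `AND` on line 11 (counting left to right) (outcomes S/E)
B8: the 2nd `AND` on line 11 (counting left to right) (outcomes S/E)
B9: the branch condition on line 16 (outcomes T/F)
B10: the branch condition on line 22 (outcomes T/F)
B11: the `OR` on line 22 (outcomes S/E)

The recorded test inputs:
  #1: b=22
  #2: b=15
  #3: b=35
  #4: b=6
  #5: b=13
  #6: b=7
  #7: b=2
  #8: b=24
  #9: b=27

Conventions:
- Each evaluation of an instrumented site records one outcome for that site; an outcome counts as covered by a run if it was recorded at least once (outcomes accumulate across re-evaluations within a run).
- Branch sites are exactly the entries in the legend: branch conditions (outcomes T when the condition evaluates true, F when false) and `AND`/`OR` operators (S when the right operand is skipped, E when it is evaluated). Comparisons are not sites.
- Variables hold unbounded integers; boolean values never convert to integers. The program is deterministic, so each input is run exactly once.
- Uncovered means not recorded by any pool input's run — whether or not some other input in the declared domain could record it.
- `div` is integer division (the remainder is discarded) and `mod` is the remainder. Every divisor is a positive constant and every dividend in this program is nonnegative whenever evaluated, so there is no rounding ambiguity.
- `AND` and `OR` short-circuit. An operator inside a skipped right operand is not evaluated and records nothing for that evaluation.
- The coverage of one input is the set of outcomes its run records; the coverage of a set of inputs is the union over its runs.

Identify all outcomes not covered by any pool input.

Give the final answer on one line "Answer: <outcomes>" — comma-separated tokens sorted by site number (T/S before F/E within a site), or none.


input #1, b=22: events B2->S, B1->F, B5->S, B4->F, B7->E, B8->S, B6->F, B9->F, B11->E, B10->T; outcomes B1=F, B2=S, B4=F, B5=S, B6=F, B7=E, B8=S, B9=F, B10=T, B11=E
input #2, b=15: events B2->E, B1->T, B3->T, B9->T, B11->E, B10->T; outcomes B1=T, B2=E, B3=T, B9=T, B10=T, B11=E
input #3, b=35: events B2->S, B1->F, B5->S, B4->F, B7->E, B8->E, B6->T, B9->F, B11->S, B10->T; outcomes B1=F, B2=S, B4=F, B5=S, B6=T, B7=E, B8=E, B9=F, B10=T, B11=S
input #4, b=6: events B2->E, B1->T, B3->T, B9->T, B11->E, B10->T; outcomes B1=T, B2=E, B3=T, B9=T, B10=T, B11=E
input #5, b=13: events B2->E, B1->T, B3->T, B9->F, B11->E, B10->T; outcomes B1=T, B2=E, B3=T, B9=F, B10=T, B11=E
input #6, b=7: events B2->E, B1->T, B3->T, B9->F, B11->E, B10->T; outcomes B1=T, B2=E, B3=T, B9=F, B10=T, B11=E
input #7, b=2: events B2->E, B1->F, B5->E, B4->T, B9->F, B11->E, B10->F; outcomes B1=F, B2=E, B4=T, B5=E, B9=F, B10=F, B11=E
input #8, b=24: events B2->S, B1->F, B5->S, B4->F, B7->E, B8->S, B6->F, B9->T, B11->E, B10->T; outcomes B1=F, B2=S, B4=F, B5=S, B6=F, B7=E, B8=S, B9=T, B10=T, B11=E
input #9, b=27: events B2->S, B1->F, B5->S, B4->F, B7->E, B8->S, B6->F, B9->T, B11->S, B10->T; outcomes B1=F, B2=S, B4=F, B5=S, B6=F, B7=E, B8=S, B9=T, B10=T, B11=S
union over the pool: B1=T, B1=F, B2=S, B2=E, B3=T, B4=T, B4=F, B5=S, B5=E, B6=T, B6=F, B7=E, B8=S, B8=E, B9=T, B9=F, B10=T, B10=F, B11=S, B11=E
uncovered (2 of 22): B3=F, B7=S
Answer: B3=F, B7=S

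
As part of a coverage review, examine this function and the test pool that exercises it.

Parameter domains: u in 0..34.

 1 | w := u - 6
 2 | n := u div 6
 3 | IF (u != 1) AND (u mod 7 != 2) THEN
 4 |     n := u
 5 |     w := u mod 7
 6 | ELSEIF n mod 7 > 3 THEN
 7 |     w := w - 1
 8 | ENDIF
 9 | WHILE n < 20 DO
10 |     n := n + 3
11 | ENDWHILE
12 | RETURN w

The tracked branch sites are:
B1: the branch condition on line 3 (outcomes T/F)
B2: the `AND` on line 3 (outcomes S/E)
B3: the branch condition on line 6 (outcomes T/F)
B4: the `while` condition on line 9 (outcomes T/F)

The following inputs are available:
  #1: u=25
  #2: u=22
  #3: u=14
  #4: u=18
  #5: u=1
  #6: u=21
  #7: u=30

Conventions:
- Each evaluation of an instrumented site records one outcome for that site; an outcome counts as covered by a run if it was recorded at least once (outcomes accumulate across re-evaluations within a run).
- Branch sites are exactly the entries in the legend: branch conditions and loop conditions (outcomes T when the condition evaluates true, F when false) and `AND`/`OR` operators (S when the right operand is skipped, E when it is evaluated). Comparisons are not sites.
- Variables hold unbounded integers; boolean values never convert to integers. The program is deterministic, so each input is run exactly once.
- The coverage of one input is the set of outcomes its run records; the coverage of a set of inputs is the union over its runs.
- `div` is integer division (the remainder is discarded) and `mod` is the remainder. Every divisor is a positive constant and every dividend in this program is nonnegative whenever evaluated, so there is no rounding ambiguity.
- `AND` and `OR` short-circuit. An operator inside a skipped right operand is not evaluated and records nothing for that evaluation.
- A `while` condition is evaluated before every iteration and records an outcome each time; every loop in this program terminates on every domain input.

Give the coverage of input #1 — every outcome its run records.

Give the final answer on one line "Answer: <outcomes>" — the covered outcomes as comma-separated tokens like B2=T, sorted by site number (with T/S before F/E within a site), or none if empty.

Simulating input #1 (u=25) step by step:
  B2->E, B1->T, B4->F
as a set, this run covers: B1=T, B2=E, B4=F

Answer: B1=T, B2=E, B4=F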